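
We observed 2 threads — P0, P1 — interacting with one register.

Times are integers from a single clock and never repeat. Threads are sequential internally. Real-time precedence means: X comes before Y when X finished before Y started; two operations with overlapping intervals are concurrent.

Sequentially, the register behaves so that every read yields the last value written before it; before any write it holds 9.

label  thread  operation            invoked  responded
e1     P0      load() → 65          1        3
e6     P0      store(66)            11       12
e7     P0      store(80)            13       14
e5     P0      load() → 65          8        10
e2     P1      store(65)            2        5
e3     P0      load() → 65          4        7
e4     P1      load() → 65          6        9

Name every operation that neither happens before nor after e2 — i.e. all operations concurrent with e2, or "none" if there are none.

e1, e3

overlap test against e2 [2,5]: concurrent iff the interval meets 2..5
e1 [1,3]: concurrent
e3 [4,7]: concurrent
e4 [6,9]: after
e5 [8,10]: after
e6 [11,12]: after
e7 [13,14]: after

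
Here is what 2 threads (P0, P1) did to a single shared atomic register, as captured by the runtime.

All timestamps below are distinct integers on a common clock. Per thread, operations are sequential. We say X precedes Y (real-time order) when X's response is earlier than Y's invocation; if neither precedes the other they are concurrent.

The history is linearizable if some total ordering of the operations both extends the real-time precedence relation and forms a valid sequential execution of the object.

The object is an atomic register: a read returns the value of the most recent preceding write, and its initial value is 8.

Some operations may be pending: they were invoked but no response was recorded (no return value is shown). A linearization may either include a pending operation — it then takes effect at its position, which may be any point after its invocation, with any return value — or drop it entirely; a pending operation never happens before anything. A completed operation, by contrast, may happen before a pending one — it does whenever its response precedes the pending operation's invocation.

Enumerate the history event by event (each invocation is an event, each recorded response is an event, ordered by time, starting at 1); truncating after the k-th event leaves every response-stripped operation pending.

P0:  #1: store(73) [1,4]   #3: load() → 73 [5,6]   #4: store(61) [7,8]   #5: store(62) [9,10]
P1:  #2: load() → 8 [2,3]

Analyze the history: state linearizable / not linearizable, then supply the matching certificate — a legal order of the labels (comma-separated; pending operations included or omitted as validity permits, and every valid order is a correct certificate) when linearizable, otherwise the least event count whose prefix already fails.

linearizable — witness: #2, #1, #3, #4, #5

1. #2 load() → 8, leaving value 8
2. #1 store(73), leaving value 73
3. #3 load() → 73, leaving value 73
4. #4 store(61), leaving value 61
5. #5 store(62), leaving value 62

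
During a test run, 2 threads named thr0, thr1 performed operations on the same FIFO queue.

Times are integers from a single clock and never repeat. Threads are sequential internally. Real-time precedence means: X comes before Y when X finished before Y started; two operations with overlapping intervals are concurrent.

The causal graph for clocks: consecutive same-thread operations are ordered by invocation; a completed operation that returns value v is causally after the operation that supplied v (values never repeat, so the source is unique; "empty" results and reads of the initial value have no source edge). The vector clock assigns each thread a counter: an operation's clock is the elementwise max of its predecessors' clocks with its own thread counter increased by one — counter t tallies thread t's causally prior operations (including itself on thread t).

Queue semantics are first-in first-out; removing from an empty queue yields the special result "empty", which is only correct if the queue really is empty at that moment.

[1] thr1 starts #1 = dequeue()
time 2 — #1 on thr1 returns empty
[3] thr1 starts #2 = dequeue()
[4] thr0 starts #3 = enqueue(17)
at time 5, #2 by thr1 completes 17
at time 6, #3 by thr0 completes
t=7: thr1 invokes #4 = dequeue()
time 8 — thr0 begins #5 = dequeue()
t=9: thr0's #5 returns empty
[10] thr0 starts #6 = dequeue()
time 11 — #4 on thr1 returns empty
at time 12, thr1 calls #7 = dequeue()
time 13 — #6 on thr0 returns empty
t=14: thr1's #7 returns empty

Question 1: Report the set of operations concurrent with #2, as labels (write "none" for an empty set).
#2 runs from 3 to 5; window-overlapping ops are concurrent
#1 [1,2]: before
#3 [4,6]: concurrent
#4 [7,11]: after
#5 [8,9]: after
#6 [10,13]: after
#7 [12,14]: after

#3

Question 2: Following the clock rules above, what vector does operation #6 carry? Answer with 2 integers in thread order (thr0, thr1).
VC(#1, invoked at 1): no causal predecessors; +1 on thr1 → (0, 1)
VC(#3, invoked at 4): no causal predecessors; +1 on thr0 → (1, 0)
invoked at 8, #5 merges VC(#3)=(1, 0) and bumps thr0's slot → (2, 0)
invoked at 3, #2 merges VC(#1)=(0, 1), VC(#3)=(1, 0) and bumps thr1's slot → (1, 2)
invoked at 10, #6 merges VC(#5)=(2, 0) and bumps thr0's slot → (3, 0)
invoked at 7, #4 merges VC(#2)=(1, 2) and bumps thr1's slot → (1, 3)
invoked at 12, #7 merges VC(#4)=(1, 3) and bumps thr1's slot → (1, 4)
target: VC(#6) = (3, 0)

(3, 0)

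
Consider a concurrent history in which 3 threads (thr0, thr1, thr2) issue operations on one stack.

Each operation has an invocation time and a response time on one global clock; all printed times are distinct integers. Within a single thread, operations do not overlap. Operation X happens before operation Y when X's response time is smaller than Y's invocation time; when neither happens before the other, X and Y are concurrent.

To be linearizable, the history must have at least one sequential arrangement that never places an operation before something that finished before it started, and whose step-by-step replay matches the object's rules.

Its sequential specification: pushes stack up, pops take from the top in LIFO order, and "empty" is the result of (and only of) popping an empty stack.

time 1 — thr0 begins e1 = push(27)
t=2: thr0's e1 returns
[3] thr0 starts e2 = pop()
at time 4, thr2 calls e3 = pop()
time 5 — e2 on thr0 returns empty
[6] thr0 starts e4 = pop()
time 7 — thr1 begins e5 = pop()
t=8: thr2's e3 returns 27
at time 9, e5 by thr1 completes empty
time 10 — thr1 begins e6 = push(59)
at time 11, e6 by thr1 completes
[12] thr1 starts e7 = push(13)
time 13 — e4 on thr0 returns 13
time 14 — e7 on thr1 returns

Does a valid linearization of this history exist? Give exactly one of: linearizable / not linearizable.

one valid linearization: e1, e3, e2, e5, e6, e7, e4
step 1: e1 push(27) — stack <27>
step 2: e3 pop() → 27 — stack <>
step 3: e2 pop() → empty — stack <>
step 4: e5 pop() → empty — stack <>
step 5: e6 push(59) — stack <59>
step 6: e7 push(13) — stack <59,13>
step 7: e4 pop() → 13 — stack <59>

linearizable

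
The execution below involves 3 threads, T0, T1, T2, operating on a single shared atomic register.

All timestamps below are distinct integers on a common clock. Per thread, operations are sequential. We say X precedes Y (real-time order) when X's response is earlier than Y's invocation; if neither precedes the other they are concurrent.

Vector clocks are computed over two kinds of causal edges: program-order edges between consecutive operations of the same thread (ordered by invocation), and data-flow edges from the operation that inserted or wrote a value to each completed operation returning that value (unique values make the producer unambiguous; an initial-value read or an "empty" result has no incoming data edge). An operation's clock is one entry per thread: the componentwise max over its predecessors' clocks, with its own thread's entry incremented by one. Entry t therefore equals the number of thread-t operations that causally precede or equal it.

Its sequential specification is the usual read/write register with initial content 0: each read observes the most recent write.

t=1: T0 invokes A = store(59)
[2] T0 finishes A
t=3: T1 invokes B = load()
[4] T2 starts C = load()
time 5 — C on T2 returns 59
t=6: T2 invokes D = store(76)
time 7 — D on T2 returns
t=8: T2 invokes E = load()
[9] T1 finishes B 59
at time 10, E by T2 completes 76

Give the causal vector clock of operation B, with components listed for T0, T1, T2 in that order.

root op A, invoked 1: fresh clock plus T0's own tick → (1, 0, 0)
C (invocation 4): componentwise max over VC(A)=(1, 0, 0), +1 at T2, giving (1, 0, 1)
B (invocation 3): componentwise max over VC(A)=(1, 0, 0), +1 at T1, giving (1, 1, 0)
D (invocation 6): componentwise max over VC(C)=(1, 0, 1), +1 at T2, giving (1, 0, 2)
E (invocation 8): componentwise max over VC(D)=(1, 0, 2), +1 at T2, giving (1, 0, 3)
target: VC(B) = (1, 1, 0)

(1, 1, 0)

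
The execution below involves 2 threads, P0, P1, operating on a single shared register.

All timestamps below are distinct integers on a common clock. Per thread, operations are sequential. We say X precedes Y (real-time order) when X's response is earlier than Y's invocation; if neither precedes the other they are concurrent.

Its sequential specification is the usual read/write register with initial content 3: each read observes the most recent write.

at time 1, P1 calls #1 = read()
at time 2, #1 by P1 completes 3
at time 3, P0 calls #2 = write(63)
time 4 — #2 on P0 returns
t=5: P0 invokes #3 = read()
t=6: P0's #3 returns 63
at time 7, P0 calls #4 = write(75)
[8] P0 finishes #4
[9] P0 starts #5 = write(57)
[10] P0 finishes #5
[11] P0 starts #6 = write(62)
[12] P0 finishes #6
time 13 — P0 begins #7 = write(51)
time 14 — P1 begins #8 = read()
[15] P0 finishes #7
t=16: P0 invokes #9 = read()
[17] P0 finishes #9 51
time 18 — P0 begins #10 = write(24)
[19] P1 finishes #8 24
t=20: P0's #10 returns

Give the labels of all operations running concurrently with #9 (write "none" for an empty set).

#9 runs from 16 to 17; window-overlapping ops are concurrent
#1 [1,2]: before
#2 [3,4]: before
#3 [5,6]: before
#4 [7,8]: before
#5 [9,10]: before
#6 [11,12]: before
#7 [13,15]: before
#8 [14,19]: concurrent
#10 [18,20]: after

#8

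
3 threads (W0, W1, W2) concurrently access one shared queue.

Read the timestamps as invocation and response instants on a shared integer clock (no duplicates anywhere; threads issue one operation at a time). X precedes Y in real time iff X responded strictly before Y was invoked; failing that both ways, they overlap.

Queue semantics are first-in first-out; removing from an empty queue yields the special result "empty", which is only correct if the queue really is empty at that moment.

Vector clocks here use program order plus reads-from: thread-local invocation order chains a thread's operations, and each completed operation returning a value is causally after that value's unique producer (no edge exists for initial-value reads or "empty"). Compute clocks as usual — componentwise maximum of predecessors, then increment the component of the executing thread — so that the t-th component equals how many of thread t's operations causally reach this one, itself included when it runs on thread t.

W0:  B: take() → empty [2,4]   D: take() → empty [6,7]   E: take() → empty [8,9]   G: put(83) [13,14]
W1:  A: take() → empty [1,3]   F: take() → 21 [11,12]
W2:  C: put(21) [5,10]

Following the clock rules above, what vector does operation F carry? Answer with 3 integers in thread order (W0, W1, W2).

no predecessors for C (invoked 5): W2 increments from zero → (0, 0, 1)
no predecessors for A (invoked 1): W1 increments from zero → (0, 1, 0)
no predecessors for B (invoked 2): W0 increments from zero → (1, 0, 0)
from VC(B)=(1, 0, 0), D (invoked 6) maxes components and bumps W0 → (2, 0, 0)
from VC(A)=(0, 1, 0), VC(C)=(0, 0, 1), F (invoked 11) maxes components and bumps W1 → (0, 2, 1)
from VC(D)=(2, 0, 0), E (invoked 8) maxes components and bumps W0 → (3, 0, 0)
from VC(E)=(3, 0, 0), G (invoked 13) maxes components and bumps W0 → (4, 0, 0)
target: VC(F) = (0, 2, 1)

(0, 2, 1)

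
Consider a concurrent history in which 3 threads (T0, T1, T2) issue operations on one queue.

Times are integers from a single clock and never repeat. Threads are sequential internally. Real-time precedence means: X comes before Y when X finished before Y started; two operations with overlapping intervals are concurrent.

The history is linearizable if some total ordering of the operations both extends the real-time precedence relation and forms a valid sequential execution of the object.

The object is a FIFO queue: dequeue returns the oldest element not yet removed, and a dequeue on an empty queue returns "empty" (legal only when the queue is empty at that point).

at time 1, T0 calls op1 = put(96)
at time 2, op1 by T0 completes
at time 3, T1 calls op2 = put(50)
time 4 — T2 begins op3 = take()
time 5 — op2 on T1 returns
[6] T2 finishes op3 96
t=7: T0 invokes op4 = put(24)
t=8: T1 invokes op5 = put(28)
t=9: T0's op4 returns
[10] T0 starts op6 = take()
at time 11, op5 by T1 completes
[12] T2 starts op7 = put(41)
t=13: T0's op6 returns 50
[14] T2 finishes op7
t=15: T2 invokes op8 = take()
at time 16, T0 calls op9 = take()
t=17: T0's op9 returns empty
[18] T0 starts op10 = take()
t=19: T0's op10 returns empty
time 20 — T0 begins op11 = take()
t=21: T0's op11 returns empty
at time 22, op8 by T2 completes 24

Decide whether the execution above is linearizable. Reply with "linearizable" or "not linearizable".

events 1..16 are fine; event 17 — the response of op9 at time 17 — makes the prefix non-linearizable
real-time-consistent orders of the 8 completed operations: 10 — all fail the queue replay
every completion of the 1 pending operation (op8) was checked; none linearizes
sample order op1, op2, op3, op4, op5, op6, op7, op9 (pending dropped) stalls at step 8 — op9 take() → empty has no legal effect
sample order op1, op2, op3, op4, op5, op7, op6, op9 (pending dropped) stalls at step 8 — op9 take() → empty has no legal effect

not linearizable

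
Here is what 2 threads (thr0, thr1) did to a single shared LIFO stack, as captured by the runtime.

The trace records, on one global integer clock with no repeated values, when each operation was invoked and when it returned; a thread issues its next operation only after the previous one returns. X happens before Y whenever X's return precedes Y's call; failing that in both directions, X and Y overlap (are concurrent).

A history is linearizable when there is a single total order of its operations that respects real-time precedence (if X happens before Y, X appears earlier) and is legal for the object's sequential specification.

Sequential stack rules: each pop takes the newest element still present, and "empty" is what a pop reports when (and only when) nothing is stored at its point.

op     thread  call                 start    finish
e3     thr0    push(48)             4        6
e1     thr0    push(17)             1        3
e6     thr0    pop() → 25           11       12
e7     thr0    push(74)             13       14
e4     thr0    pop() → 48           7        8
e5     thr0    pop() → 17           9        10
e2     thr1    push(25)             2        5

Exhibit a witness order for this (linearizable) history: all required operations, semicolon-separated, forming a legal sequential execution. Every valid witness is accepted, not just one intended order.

e2; e1; e3; e4; e5; e6; e7

step 1: e2 push(25) — stack <25>
step 2: e1 push(17) — stack <25,17>
step 3: e3 push(48) — stack <25,17,48>
step 4: e4 pop() → 48 — stack <25,17>
step 5: e5 pop() → 17 — stack <25>
step 6: e6 pop() → 25 — stack <>
step 7: e7 push(74) — stack <74>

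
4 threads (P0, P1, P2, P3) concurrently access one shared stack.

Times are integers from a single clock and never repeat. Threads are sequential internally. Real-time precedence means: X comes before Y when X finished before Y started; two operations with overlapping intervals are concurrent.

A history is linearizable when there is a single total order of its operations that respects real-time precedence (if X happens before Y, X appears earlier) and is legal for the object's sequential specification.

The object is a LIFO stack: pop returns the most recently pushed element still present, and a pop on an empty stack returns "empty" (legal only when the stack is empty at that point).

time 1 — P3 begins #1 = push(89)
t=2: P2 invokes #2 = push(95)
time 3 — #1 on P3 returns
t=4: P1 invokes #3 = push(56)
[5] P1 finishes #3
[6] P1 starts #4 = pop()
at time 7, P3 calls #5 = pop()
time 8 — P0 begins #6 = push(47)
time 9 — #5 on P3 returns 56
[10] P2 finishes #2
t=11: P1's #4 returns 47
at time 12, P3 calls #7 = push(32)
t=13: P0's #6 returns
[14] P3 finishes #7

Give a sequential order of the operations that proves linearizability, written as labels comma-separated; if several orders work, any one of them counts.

#1, #2, #3, #5, #6, #4, #7

1. #1 push(89), leaving stack <89>
2. #2 push(95), leaving stack <89,95>
3. #3 push(56), leaving stack <89,95,56>
4. #5 pop() → 56, leaving stack <89,95>
5. #6 push(47), leaving stack <89,95,47>
6. #4 pop() → 47, leaving stack <89,95>
7. #7 push(32), leaving stack <89,95,32>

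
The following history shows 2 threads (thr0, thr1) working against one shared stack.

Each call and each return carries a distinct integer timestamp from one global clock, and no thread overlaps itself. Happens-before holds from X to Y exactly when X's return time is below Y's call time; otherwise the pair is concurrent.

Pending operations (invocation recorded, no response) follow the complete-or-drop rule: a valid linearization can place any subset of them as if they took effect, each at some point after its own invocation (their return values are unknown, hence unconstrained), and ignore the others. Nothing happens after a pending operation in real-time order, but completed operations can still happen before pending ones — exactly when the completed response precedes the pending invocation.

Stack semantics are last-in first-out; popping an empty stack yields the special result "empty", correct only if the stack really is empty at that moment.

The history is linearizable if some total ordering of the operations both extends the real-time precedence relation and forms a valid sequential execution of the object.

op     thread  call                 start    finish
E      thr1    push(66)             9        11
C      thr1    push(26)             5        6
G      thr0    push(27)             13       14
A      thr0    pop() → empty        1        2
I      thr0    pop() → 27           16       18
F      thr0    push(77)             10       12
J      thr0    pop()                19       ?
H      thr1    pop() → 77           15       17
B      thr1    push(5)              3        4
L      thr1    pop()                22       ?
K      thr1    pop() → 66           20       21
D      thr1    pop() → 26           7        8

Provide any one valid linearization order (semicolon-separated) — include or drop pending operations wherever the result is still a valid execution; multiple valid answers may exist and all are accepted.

A; B; C; D; E; F; G; I; H; K

after step 1 (A pop() → empty): stack <>
after step 2 (B push(5)): stack <5>
after step 3 (C push(26)): stack <5,26>
after step 4 (D pop() → 26): stack <5>
after step 5 (E push(66)): stack <5,66>
after step 6 (F push(77)): stack <5,66,77>
after step 7 (G push(27)): stack <5,66,77,27>
after step 8 (I pop() → 27): stack <5,66,77>
after step 9 (H pop() → 77): stack <5,66>
after step 10 (K pop() → 66): stack <5>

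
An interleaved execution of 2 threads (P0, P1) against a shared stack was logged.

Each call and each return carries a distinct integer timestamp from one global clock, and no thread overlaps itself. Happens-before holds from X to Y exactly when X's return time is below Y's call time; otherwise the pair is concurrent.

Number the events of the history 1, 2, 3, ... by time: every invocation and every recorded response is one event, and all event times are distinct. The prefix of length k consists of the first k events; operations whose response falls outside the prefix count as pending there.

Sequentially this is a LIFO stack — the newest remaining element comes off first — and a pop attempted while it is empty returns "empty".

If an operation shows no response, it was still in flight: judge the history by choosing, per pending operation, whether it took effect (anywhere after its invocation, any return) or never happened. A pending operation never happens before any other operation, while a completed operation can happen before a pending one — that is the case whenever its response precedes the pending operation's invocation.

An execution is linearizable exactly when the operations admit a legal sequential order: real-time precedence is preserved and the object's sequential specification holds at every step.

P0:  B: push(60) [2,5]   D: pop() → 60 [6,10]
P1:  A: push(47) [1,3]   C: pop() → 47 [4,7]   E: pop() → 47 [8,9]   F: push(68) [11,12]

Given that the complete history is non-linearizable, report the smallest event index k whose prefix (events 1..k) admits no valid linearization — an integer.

a valid linearization of events 1..8 exists, for instance A, B, D, C:
after step 1 (A push(47)): stack <47>
after step 2 (B push(60)): stack <47,60>
after step 3 (D pop() (pending, included)): stack <47>
after step 4 (C pop() → 47): stack <>
event 9 — E's response, time 9 — after it, nothing linearizes
every completion of the 1 pending operation (D) was checked; none linearizes
e.g. A, B, C, E (pending dropped): illegal at step 3, since C pop() → 47 cannot apply there
e.g. A, C, B, E (pending dropped): illegal at step 4, since E pop() → 47 cannot apply there

9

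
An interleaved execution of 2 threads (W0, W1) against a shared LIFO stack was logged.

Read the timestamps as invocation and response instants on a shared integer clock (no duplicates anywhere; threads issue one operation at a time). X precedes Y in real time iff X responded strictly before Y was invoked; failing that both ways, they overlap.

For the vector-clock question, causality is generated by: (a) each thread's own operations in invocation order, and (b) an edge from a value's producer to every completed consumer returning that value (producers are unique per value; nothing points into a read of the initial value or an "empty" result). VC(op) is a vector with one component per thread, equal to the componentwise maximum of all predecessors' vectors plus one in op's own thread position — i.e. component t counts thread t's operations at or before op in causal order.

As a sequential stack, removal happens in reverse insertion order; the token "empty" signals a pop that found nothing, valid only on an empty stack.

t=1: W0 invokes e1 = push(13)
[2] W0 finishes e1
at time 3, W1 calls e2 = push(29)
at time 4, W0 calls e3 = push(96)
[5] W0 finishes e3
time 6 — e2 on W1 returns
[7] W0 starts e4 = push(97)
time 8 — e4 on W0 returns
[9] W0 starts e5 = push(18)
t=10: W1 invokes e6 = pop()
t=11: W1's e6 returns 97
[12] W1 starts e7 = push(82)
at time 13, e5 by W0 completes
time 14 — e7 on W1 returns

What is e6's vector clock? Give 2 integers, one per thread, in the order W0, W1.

(3, 2)

VC(e2, invoked at 3): no causal predecessors; +1 on W1 → (0, 1)
VC(e1, invoked at 1): no causal predecessors; +1 on W0 → (1, 0)
merge at e3 (invoked 4): VC(e1)=(1, 0), own-thread bump on W0 → (2, 0)
merge at e4 (invoked 7): VC(e3)=(2, 0), own-thread bump on W0 → (3, 0)
merge at e5 (invoked 9): VC(e4)=(3, 0), own-thread bump on W0 → (4, 0)
merge at e6 (invoked 10): VC(e2)=(0, 1), VC(e4)=(3, 0), own-thread bump on W1 → (3, 2)
merge at e7 (invoked 12): VC(e6)=(3, 2), own-thread bump on W1 → (3, 3)
target: VC(e6) = (3, 2)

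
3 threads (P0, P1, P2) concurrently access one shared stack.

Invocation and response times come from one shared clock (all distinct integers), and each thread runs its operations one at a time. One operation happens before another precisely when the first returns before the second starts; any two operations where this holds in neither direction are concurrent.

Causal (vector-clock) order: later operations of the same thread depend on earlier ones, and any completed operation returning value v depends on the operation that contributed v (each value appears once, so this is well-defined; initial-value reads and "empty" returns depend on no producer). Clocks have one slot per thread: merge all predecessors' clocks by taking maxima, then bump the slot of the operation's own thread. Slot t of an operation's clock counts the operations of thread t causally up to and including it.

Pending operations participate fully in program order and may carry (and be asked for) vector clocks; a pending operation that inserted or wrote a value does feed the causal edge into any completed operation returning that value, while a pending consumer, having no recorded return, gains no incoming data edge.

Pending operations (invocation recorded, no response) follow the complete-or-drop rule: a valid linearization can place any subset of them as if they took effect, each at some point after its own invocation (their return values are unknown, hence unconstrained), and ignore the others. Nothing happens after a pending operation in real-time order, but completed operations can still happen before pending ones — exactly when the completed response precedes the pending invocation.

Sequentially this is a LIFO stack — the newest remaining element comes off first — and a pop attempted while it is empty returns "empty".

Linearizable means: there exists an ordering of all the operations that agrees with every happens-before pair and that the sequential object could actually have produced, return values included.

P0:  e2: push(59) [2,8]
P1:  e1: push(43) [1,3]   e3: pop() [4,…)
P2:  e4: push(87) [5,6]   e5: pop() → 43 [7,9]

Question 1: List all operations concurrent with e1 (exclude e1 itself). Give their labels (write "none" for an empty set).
e2

e1 runs from 1 to 3; window-overlapping ops are concurrent
e2 [2,8]: concurrent
e3 [4,…): after
e4 [5,6]: after
e5 [7,9]: after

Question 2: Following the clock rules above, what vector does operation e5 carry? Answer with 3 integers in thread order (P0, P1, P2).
(0, 1, 2)

e4 (invocation 5): nothing precedes it; P2's component alone gives (0, 0, 1)
e1 (invocation 1): nothing precedes it; P1's component alone gives (0, 1, 0)
e2 (invocation 2): nothing precedes it; P0's component alone gives (1, 0, 0)
invoked at 4, e3 merges VC(e1)=(0, 1, 0) and bumps P1's slot → (0, 2, 0)
invoked at 7, e5 merges VC(e1)=(0, 1, 0), VC(e4)=(0, 0, 1) and bumps P2's slot → (0, 1, 2)
target: VC(e5) = (0, 1, 2)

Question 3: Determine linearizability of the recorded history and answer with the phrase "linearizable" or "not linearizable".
linearizable

a witness: e1, e4, e3, e5, e2
1. e1 push(43), leaving stack <43>
2. e4 push(87), leaving stack <43,87>
3. e3 pop() (pending, included), leaving stack <43>
4. e5 pop() → 43, leaving stack <>
5. e2 push(59), leaving stack <59>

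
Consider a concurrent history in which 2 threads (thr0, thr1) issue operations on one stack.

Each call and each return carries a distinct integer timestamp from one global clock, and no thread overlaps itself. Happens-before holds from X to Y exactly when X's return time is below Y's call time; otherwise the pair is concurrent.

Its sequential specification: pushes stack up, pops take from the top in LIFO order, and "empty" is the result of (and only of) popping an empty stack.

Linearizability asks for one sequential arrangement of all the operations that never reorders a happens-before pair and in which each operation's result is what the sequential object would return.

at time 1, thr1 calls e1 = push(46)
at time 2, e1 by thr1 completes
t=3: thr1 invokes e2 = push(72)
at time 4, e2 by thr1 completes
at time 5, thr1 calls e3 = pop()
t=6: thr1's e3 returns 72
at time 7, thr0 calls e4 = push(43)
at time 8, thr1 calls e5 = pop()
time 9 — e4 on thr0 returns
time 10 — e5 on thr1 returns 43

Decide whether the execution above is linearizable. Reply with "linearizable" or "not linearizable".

linearizable

one valid linearization: e1, e2, e3, e4, e5
step 1: e1 push(46) — stack <46>
step 2: e2 push(72) — stack <46,72>
step 3: e3 pop() → 72 — stack <46>
step 4: e4 push(43) — stack <46,43>
step 5: e5 pop() → 43 — stack <46>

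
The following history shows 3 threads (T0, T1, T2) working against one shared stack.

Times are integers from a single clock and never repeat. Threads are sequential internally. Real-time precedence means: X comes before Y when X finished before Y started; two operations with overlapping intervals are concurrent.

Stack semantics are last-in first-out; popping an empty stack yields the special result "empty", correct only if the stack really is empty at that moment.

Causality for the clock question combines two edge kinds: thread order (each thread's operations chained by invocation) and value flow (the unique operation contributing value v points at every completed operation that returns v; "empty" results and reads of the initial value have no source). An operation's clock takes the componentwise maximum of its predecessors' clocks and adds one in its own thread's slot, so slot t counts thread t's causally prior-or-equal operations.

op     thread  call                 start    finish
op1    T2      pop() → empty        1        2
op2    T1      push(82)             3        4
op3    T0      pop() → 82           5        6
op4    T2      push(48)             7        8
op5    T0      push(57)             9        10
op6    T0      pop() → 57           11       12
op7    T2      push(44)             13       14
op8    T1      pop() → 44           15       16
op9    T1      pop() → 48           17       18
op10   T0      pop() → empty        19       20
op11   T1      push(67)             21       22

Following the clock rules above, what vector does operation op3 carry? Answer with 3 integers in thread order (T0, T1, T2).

(1, 1, 0)

invoked at 1, op1 has no predecessors; its own T2 bump gives (0, 0, 1)
invoked at 3, op2 has no predecessors; its own T1 bump gives (0, 1, 0)
VC(op4, invoked at 7): max of VC(op1)=(0, 0, 1), then +1 on thread T2 → (0, 0, 2)
VC(op3, invoked at 5): max of VC(op2)=(0, 1, 0), then +1 on thread T0 → (1, 1, 0)
VC(op7, invoked at 13): max of VC(op4)=(0, 0, 2), then +1 on thread T2 → (0, 0, 3)
VC(op5, invoked at 9): max of VC(op3)=(1, 1, 0), then +1 on thread T0 → (2, 1, 0)
VC(op6, invoked at 11): max of VC(op5)=(2, 1, 0), then +1 on thread T0 → (3, 1, 0)
VC(op8, invoked at 15): max of VC(op2)=(0, 1, 0), VC(op7)=(0, 0, 3), then +1 on thread T1 → (0, 2, 3)
VC(op10, invoked at 19): max of VC(op6)=(3, 1, 0), then +1 on thread T0 → (4, 1, 0)
VC(op9, invoked at 17): max of VC(op4)=(0, 0, 2), VC(op8)=(0, 2, 3), then +1 on thread T1 → (0, 3, 3)
VC(op11, invoked at 21): max of VC(op9)=(0, 3, 3), then +1 on thread T1 → (0, 4, 3)
target: VC(op3) = (1, 1, 0)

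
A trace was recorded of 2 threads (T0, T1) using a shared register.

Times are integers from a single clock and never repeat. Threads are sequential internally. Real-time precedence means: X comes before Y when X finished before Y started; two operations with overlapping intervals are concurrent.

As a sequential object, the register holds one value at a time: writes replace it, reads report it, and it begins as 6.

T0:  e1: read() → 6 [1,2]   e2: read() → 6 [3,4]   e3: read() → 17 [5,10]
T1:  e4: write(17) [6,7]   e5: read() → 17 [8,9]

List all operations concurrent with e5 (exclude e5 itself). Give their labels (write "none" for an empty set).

e5 spans [8,9]: anything still running between times 8 and 9 counts as concurrent
e1 [1,2]: before
e2 [3,4]: before
e3 [5,10]: concurrent
e4 [6,7]: before

e3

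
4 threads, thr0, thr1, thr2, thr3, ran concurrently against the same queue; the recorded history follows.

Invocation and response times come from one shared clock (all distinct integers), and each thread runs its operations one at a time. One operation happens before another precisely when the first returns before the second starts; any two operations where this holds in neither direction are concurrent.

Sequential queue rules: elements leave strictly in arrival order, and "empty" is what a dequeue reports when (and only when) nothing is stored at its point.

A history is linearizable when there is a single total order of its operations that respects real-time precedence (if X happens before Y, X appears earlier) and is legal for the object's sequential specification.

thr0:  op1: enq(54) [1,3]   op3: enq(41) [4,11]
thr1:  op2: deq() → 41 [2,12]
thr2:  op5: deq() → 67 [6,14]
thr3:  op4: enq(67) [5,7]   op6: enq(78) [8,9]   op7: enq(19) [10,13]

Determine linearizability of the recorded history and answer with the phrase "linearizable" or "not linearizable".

through event 13 a valid linearization exists; event 14 (op5 responding at time 14) ends that
7 completed operations, 140 real-time-consistent orders — every queue replay fails
take op1, op2, op3, op4, op5, op6, op7: step 2 already fails, because op2 deq() → 41 cannot occur there
take op1, op2, op3, op4, op6, op5, op7: step 2 already fails, because op2 deq() → 41 cannot occur there

not linearizable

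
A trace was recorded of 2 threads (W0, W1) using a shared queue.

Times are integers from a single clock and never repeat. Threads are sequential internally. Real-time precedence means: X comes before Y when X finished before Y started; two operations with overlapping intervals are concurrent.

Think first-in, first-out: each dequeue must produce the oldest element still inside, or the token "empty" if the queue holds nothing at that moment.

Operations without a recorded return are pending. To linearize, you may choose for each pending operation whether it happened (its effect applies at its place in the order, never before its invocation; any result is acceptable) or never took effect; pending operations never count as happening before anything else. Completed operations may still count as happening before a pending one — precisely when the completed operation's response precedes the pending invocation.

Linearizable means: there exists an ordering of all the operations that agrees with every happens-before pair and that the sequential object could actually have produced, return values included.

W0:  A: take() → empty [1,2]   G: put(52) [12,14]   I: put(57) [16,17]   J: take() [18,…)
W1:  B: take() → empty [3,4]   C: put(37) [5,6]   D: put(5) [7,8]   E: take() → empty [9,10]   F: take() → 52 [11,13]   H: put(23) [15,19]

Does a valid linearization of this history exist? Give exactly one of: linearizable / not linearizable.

the violation lands at event 10, E's response at time 10: events 1..9 linearize, events 1..10 do not
one real-time candidate order over the 5 completed operations — the queue replay rejects it
for example A, B, C, D, E fails at step 5: E take() → empty is not legal there

not linearizable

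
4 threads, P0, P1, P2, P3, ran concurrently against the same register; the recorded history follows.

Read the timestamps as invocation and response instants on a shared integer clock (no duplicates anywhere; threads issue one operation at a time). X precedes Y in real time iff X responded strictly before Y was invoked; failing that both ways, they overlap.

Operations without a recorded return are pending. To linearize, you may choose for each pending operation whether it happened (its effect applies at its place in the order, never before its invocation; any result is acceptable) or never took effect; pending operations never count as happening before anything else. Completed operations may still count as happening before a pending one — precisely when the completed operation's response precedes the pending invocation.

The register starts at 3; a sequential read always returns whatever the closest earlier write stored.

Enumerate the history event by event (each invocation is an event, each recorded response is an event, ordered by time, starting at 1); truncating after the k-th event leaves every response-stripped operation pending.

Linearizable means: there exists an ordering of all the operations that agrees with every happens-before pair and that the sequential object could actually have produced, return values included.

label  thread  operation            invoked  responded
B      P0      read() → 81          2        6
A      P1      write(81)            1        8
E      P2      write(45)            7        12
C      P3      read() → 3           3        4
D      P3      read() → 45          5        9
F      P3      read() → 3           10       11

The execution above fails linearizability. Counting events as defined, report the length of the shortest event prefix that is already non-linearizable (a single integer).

11

a valid linearization of events 1..10 exists, for instance C, A, B, E, D:
after step 1 (C read() → 3): value 3
after step 2 (A write(81)): value 81
after step 3 (B read() → 81): value 81
after step 4 (E write(45) (pending, included)): value 45
after step 5 (D read() → 45): value 45
at event 11 (F's time-11 response) nothing linearizes any more
no escape via the 1 pending operation (E): every completion choice fails
sample order A, B, C, D, F (pending dropped) stalls at step 3 — C read() → 3 has no legal effect
sample order A, C, B, D, F (pending dropped) stalls at step 2 — C read() → 3 has no legal effect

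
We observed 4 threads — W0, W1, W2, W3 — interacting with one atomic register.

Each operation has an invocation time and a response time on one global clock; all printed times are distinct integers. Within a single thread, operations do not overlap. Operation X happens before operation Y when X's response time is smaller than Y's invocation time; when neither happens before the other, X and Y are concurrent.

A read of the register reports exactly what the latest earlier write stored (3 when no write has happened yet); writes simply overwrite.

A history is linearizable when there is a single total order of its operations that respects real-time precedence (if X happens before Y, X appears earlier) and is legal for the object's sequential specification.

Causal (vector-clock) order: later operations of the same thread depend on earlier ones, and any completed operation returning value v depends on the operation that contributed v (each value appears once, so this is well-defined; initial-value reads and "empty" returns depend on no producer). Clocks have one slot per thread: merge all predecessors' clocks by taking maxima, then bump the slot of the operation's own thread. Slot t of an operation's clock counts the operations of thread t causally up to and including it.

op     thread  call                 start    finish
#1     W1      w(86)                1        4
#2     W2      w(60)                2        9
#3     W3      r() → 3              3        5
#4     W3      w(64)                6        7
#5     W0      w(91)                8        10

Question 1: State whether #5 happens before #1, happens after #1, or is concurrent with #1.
Answer: after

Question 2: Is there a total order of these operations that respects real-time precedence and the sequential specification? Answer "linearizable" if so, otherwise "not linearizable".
linearizable

witness order: #3, #1, #2, #4, #5
after step 1 (#3 r() → 3): value 3
after step 2 (#1 w(86)): value 86
after step 3 (#2 w(60)): value 60
after step 4 (#4 w(64)): value 64
after step 5 (#5 w(91)): value 91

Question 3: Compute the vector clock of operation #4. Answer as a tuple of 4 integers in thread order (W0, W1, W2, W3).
Answer: (0, 0, 0, 2)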